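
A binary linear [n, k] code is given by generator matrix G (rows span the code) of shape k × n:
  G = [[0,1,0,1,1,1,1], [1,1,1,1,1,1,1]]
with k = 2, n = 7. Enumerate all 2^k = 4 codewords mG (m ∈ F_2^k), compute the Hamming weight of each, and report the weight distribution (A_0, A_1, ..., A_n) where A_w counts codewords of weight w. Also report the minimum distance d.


Weight distribution: A_0 = 1, A_2 = 1, A_5 = 1, A_7 = 1. Minimum distance d = 2.

Enumerate all 2^2 = 4 messages m ∈ F_2^2.
For each, compute codeword c = mG in F_2^7, then tally its weight.
  m = 00 → c = 0000000, weight = 0.
  m = 10 → c = 0101111, weight = 5.
  m = 01 → c = 1111111, weight = 7.
  m = 11 → c = 1010000, weight = 2.
Tally weights:
  weight 0: 1 codewords.
  weight 2: 1 codewords.
  weight 5: 1 codewords.
  weight 7: 1 codewords.
Minimum distance d = smallest w > 0 with A_w > 0 = 2.
Sanity: Σ A_w = 4 = 2^2 = 4 ✓.


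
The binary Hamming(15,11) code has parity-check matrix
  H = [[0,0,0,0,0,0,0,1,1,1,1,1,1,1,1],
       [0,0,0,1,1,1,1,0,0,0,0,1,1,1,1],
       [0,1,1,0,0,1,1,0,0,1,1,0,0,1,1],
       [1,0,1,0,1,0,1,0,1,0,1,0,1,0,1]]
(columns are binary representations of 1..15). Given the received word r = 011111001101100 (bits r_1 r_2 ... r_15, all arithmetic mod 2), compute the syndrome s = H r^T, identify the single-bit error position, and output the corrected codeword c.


s = (0, 1, 0, 0)^T, error position = 4, corrected codeword c = 011011001101100

Compute s = H r^T mod 2 one row at a time:
  s_1 = 0 + 1 + 1 + 0 + 1 + 1 + 0 + 0 = 4 ≡ 0 (mod 2).
  s_2 = 1 + 1 + 1 + 0 + 1 + 1 + 0 + 0 = 5 ≡ 1 (mod 2).
  s_3 = 1 + 1 + 1 + 0 + 1 + 0 + 0 + 0 = 4 ≡ 0 (mod 2).
  s_4 = 0 + 1 + 1 + 0 + 1 + 0 + 1 + 0 = 4 ≡ 0 (mod 2).
s = (0, 1, 0, 0)^T — this equals column 4 of H (binary 0100), so error is at position 4.
Correct: flip bit 4 of r = 011111001101100 to get c = 011011001101100.


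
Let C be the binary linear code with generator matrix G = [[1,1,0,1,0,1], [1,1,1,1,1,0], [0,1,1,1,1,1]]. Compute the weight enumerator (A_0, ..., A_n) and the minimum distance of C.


Weight distribution: A_0 = 1, A_2 = 2, A_3 = 2, A_4 = 1, A_5 = 2. Minimum distance d = 2.

Enumerate all 2^3 = 8 messages m ∈ F_2^3.
For each, compute codeword c = mG in F_2^6, then tally its weight.
  m = 000 → c = 000000, weight = 0.
  m = 100 → c = 110101, weight = 4.
  m = 010 → c = 111110, weight = 5.
  m = 110 → c = 001011, weight = 3.
  m = 001 → c = 011111, weight = 5.
  m = 101 → c = 101010, weight = 3.
  m = 011 → c = 100001, weight = 2.
  m = 111 → c = 010100, weight = 2.
Tally weights:
  weight 0: 1 codewords.
  weight 2: 2 codewords.
  weight 3: 2 codewords.
  weight 4: 1 codewords.
  weight 5: 2 codewords.
Minimum distance d = smallest w > 0 with A_w > 0 = 2.
Sanity: Σ A_w = 8 = 2^3 = 8 ✓.


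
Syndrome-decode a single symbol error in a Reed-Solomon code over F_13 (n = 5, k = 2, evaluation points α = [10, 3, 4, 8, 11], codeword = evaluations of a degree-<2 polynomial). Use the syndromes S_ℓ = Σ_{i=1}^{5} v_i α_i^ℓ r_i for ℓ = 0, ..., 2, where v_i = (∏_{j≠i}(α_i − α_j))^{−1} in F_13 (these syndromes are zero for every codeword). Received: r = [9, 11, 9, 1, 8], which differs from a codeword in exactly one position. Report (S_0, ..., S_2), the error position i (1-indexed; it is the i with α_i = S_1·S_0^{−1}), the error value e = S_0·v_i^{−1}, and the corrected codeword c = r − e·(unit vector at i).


S = (11, 6, 8), error at position 1, error magnitude e = 12, c = [10, 11, 9, 1, 8].

Step 1: column multipliers v_i = (∏_{j≠i}(α_i − α_j))^{−1} mod 13.
  i = 1 (α = 10): (10−3)(10−4)(10−8)(10−11) = 7·6·2·(−1) = −84 ≡ 7, so v_1 = 7^{−1} = 2 (mod 13).
  i = 2 (α = 3): (3−10)(3−4)(3−8)(3−11) = (−7)·(−1)·(−5)·(−8) = 280 ≡ 7, so v_2 = 7^{−1} = 2 (mod 13).
  i = 3 (α = 4): (4−10)(4−3)(4−8)(4−11) = (−6)·1·(−4)·(−7) = −168 ≡ 1, so v_3 = 1^{−1} = 1 (mod 13).
  i = 4 (α = 8): (8−10)(8−3)(8−4)(8−11) = (−2)·5·4·(−3) = 120 ≡ 3, so v_4 = 3^{−1} = 9 (mod 13).
  i = 5 (α = 11): (11−10)(11−3)(11−4)(11−8) = 1·8·7·3 = 168 ≡ 12, so v_5 = 12^{−1} = 12 (mod 13).
  v = [2, 2, 1, 9, 12].
Step 2: syndromes of r = [9, 11, 9, 1, 8] (all sums mod 13).
  S_0 = Σ v_i r_i = 2·9 + 2·11 + 1·9 + 9·1 + 12·8 = 154 ≡ 11.
  S_1 = Σ v_i α_i r_i = 2·10·9 + 2·3·11 + 1·4·9 + 9·8·1 + 12·11·8 = 1410 ≡ 6.
  α_i^2 mod 13 = [9, 9, 3, 12, 4].
  S_2 = Σ v_i α_i^2 r_i = 2·9·9 + 2·9·11 + 1·3·9 + 9·12·1 + 12·4·8 = 879 ≡ 8.
  S = (11, 6, 8) ≠ 0, so r is not a codeword (an error is present).
Step 3: locate the error. For a single error e at position i, S_ℓ = v_i·e·α_i^ℓ, so α_err = S_1/S_0.
  S_0^{−1} = 11^{−1} = 6 (mod 13), so α_err = 6·6 = 36 ≡ 10 = α_1. Error position i = 1.
  Consistency check: S_2/S_1 = 8·11 = 88 ≡ 10 = α_err ✓ (single-error assumption holds).
Step 4: error magnitude e = S_0/v_1 = S_0·∏_{j≠1}(α_1 − α_j) = 11·7 = 77 ≡ 12 (mod 13).
Step 5: correct position 1: c_1 = r_1 − e = 9 − 12 ≡ 10 (mod 13). Hence c = [10, 11, 9, 1, 8].
  Check: interpolating c through the α_i gives m(x) = 4 + 11·x (degree < 2) with m(α_i) = c_i for every i, so c is indeed a codeword.


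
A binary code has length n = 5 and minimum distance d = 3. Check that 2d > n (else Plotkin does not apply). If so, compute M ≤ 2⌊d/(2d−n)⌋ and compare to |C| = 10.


Plotkin bound M ≤ 6; given |C| = 10 > bound (violated).

Check applicability: 2d = 6, n = 5.
2d − n = 1 > 0, so Plotkin applies.
Compute d/(2d−n) = 3/1 ≈ 3.0000.
⌊d/(2d−n)⌋ = 3.
Plotkin bound: M ≤ 2·3 = 6.
Given |C| = 10, check: VIOLATED.
This |C| is above the Plotkin bound, so no binary code with n = 5, d = 3 and 10 codewords exists.


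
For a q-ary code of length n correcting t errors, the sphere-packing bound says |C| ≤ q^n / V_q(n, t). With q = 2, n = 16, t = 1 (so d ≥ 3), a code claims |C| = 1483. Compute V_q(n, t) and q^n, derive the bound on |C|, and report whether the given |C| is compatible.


V_q(n, t) = 17, q^n = 65536, Hamming bound = 3855, |C| = 1483 ≤ bound (satisfied).

Step 1: Compute V_q(n, t) = Σ_{j=0}^1 C(n, j) (q−1)^j.
  j = 0: C(16,0)·(1)^0 = 1·1 = 1.
  j = 1: C(16,1)·(1)^1 = 16·1 = 16.
  V_q(n, t) = 1 + 16 = 17.
Step 2: q^n = 2^16 = 65536.
Step 3: Hamming bound ⌊q^n / V_q(n,t)⌋ = ⌊65536/17⌋ = 3855.
Step 4: Compare |C| = 1483 to 3855: satisfied.
The claimed |C| lies below the Hamming bound.


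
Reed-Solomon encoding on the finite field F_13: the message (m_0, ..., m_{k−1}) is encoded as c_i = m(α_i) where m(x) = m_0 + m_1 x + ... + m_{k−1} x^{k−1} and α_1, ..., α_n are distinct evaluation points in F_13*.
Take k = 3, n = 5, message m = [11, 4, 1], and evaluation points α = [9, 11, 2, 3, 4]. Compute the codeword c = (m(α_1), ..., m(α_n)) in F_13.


c = [11, 7, 10, 6, 4]

Message polynomial: m(x) = 11 + 4·x + 1·x^2 (mod 13).
For each evaluation point α_i, compute m(α_i) mod 13:
  α_1 = 9: Horner steps 1 → 0 → 11, so m(9) = 11.
  α_2 = 11: Horner steps 1 → 2 → 7, so m(11) = 7.
  α_3 = 2: Horner steps 1 → 6 → 10, so m(2) = 10.
  α_4 = 3: Horner steps 1 → 7 → 6, so m(3) = 6.
  α_5 = 4: Horner steps 1 → 8 → 4, so m(4) = 4.
Codeword c = [11, 7, 10, 6, 4] ∈ F_13^5.


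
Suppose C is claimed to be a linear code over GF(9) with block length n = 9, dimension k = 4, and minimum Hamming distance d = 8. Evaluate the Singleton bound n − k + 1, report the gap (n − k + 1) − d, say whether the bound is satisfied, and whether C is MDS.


Singleton RHS = n − k + 1 = 6, slack = -2, bound violated (no such code; not MDS).

Singleton bound: d ≤ n − k + 1.
Here n = 9, k = 4, so n − k + 1 = 6.
Given d = 8, check d ≤ 6: NO.
Slack = (n − k + 1) − d = -2.
The slack is negative: d = 8 exceeds n − k + 1 = 6 by 2, so the Singleton bound is violated and no linear [9, 4, 8]_9 code can exist. In particular it is not MDS (MDS requires d = n − k + 1 exactly).
Description: the claimed parameters are [9, 4, 8]_9; such a code would be impossible (violates the Singleton bound).


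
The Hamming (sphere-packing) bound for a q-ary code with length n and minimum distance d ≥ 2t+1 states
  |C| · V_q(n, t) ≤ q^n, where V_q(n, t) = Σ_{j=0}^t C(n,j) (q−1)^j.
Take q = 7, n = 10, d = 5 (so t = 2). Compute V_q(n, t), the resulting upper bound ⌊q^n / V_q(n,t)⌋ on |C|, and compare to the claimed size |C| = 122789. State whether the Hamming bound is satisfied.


V_q(n, t) = 1681, q^n = 282475249, Hamming bound = 168040, |C| = 122789 ≤ bound (satisfied).

Step 1: Compute V_q(n, t) = Σ_{j=0}^2 C(n, j) (q−1)^j.
  j = 0: C(10,0)·(6)^0 = 1·1 = 1.
  j = 1: C(10,1)·(6)^1 = 10·6 = 60.
  j = 2: C(10,2)·(6)^2 = 45·36 = 1620.
  V_q(n, t) = 1 + 60 + 1620 = 1681.
Step 2: q^n = 7^10 = 282475249.
Step 3: Hamming bound ⌊q^n / V_q(n,t)⌋ = ⌊282475249/1681⌋ = 168040.
Step 4: Compare |C| = 122789 to 168040: satisfied.
The claimed |C| lies below the Hamming bound.


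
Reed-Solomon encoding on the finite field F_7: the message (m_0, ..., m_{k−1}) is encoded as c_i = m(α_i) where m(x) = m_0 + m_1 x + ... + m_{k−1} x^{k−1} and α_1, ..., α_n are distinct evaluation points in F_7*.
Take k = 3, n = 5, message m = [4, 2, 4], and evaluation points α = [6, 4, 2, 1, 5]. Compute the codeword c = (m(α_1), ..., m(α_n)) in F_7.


c = [6, 6, 3, 3, 2]

Message polynomial: m(x) = 4 + 2·x + 4·x^2 (mod 7).
For each evaluation point α_i, compute m(α_i) mod 7:
  α_1 = 6: Horner steps 4 → 5 → 6, so m(6) = 6.
  α_2 = 4: Horner steps 4 → 4 → 6, so m(4) = 6.
  α_3 = 2: Horner steps 4 → 3 → 3, so m(2) = 3.
  α_4 = 1: Horner steps 4 → 6 → 3, so m(1) = 3.
  α_5 = 5: Horner steps 4 → 1 → 2, so m(5) = 2.
Codeword c = [6, 6, 3, 3, 2] ∈ F_7^5.


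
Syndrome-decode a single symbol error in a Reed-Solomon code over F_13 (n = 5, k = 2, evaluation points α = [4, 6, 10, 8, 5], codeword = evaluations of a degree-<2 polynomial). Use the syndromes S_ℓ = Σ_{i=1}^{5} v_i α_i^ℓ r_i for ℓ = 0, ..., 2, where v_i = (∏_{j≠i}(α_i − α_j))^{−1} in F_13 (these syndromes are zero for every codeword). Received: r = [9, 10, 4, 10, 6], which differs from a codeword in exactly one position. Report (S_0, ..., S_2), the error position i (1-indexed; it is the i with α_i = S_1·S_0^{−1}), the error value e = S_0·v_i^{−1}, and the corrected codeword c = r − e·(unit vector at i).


S = (11, 1, 6), error at position 2, error magnitude e = 7, c = [9, 3, 4, 10, 6].

Step 1: column multipliers v_i = (∏_{j≠i}(α_i − α_j))^{−1} mod 13.
  i = 1 (α = 4): (4−6)(4−10)(4−8)(4−5) = (−2)·(−6)·(−4)·(−1) = 48 ≡ 9, so v_1 = 9^{−1} = 3 (mod 13).
  i = 2 (α = 6): (6−4)(6−10)(6−8)(6−5) = 2·(−4)·(−2)·1 = 16 ≡ 3, so v_2 = 3^{−1} = 9 (mod 13).
  i = 3 (α = 10): (10−4)(10−6)(10−8)(10−5) = 6·4·2·5 = 240 ≡ 6, so v_3 = 6^{−1} = 11 (mod 13).
  i = 4 (α = 8): (8−4)(8−6)(8−10)(8−5) = 4·2·(−2)·3 = −48 ≡ 4, so v_4 = 4^{−1} = 10 (mod 13).
  i = 5 (α = 5): (5−4)(5−6)(5−10)(5−8) = 1·(−1)·(−5)·(−3) = −15 ≡ 11, so v_5 = 11^{−1} = 6 (mod 13).
  v = [3, 9, 11, 10, 6].
Step 2: syndromes of r = [9, 10, 4, 10, 6] (all sums mod 13).
  S_0 = Σ v_i r_i = 3·9 + 9·10 + 11·4 + 10·10 + 6·6 = 297 ≡ 11.
  S_1 = Σ v_i α_i r_i = 3·4·9 + 9·6·10 + 11·10·4 + 10·8·10 + 6·5·6 = 2068 ≡ 1.
  α_i^2 mod 13 = [3, 10, 9, 12, 12].
  S_2 = Σ v_i α_i^2 r_i = 3·3·9 + 9·10·10 + 11·9·4 + 10·12·10 + 6·12·6 = 3009 ≡ 6.
  S = (11, 1, 6) ≠ 0, so r is not a codeword (an error is present).
Step 3: locate the error. For a single error e at position i, S_ℓ = v_i·e·α_i^ℓ, so α_err = S_1/S_0.
  S_0^{−1} = 11^{−1} = 6 (mod 13), so α_err = 1·6 = 6 ≡ 6 = α_2. Error position i = 2.
  Consistency check: S_2/S_1 = 6·1 = 6 ≡ 6 = α_err ✓ (single-error assumption holds).
Step 4: error magnitude e = S_0/v_2 = S_0·∏_{j≠2}(α_2 − α_j) = 11·3 = 33 ≡ 7 (mod 13).
Step 5: correct position 2: c_2 = r_2 − e = 10 − 7 ≡ 3 (mod 13). Hence c = [9, 3, 4, 10, 6].
  Check: interpolating c through the α_i gives m(x) = 8 + 10·x (degree < 2) with m(α_i) = c_i for every i, so c is indeed a codeword.


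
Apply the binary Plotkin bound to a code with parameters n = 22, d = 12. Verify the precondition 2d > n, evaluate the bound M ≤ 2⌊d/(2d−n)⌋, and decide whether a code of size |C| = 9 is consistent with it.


Plotkin bound M ≤ 12; given |C| = 9 ≤ bound (satisfied).

Check applicability: 2d = 24, n = 22.
2d − n = 2 > 0, so Plotkin applies.
Compute d/(2d−n) = 12/2 ≈ 6.0000.
⌊d/(2d−n)⌋ = 6.
Plotkin bound: M ≤ 2·6 = 12.
Given |C| = 9, check: satisfied.
This |C| is below the Plotkin bound.


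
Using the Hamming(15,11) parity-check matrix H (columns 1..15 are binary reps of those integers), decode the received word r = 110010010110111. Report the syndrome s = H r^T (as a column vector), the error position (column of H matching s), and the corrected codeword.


s = (0, 0, 1, 1)^T, error position = 3, corrected codeword c = 111010010110111

Compute s = H r^T mod 2 one row at a time:
  s_1 = 1 + 0 + 1 + 1 + 0 + 1 + 1 + 1 = 6 ≡ 0 (mod 2).
  s_2 = 0 + 1 + 0 + 0 + 0 + 1 + 1 + 1 = 4 ≡ 0 (mod 2).
  s_3 = 1 + 0 + 0 + 0 + 1 + 1 + 1 + 1 = 5 ≡ 1 (mod 2).
  s_4 = 1 + 0 + 1 + 0 + 0 + 1 + 1 + 1 = 5 ≡ 1 (mod 2).
s = (0, 0, 1, 1)^T — this equals column 3 of H (binary 0011), so error is at position 3.
Correct: flip bit 3 of r = 110010010110111 to get c = 111010010110111.


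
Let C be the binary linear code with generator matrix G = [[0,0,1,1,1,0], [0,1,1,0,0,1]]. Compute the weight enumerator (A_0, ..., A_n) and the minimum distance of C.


Weight distribution: A_0 = 1, A_3 = 2, A_4 = 1. Minimum distance d = 3.

Enumerate all 2^2 = 4 messages m ∈ F_2^2.
For each, compute codeword c = mG in F_2^6, then tally its weight.
  m = 00 → c = 000000, weight = 0.
  m = 10 → c = 001110, weight = 3.
  m = 01 → c = 011001, weight = 3.
  m = 11 → c = 010111, weight = 4.
Tally weights:
  weight 0: 1 codewords.
  weight 3: 2 codewords.
  weight 4: 1 codewords.
Minimum distance d = smallest w > 0 with A_w > 0 = 3.
Sanity: Σ A_w = 4 = 2^2 = 4 ✓.


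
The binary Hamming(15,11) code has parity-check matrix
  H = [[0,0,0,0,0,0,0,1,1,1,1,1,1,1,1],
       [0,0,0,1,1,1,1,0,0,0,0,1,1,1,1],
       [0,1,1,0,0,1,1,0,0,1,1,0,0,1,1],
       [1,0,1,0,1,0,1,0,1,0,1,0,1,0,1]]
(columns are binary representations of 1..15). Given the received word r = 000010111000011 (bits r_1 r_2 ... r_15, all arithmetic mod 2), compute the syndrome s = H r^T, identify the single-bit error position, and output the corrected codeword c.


s = (0, 0, 1, 0)^T, error position = 2, corrected codeword c = 010010111000011

Compute s = H r^T mod 2 one row at a time:
  s_1 = 1 + 1 + 0 + 0 + 0 + 0 + 1 + 1 = 4 ≡ 0 (mod 2).
  s_2 = 0 + 1 + 0 + 1 + 0 + 0 + 1 + 1 = 4 ≡ 0 (mod 2).
  s_3 = 0 + 0 + 0 + 1 + 0 + 0 + 1 + 1 = 3 ≡ 1 (mod 2).
  s_4 = 0 + 0 + 1 + 1 + 1 + 0 + 0 + 1 = 4 ≡ 0 (mod 2).
s = (0, 0, 1, 0)^T — this equals column 2 of H (binary 0010), so error is at position 2.
Correct: flip bit 2 of r = 000010111000011 to get c = 010010111000011.


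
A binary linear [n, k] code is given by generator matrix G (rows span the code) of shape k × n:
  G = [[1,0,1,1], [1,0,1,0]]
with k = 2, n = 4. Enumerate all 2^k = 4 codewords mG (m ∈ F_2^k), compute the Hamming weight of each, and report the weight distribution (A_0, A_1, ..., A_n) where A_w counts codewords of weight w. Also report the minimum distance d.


Weight distribution: A_0 = 1, A_1 = 1, A_2 = 1, A_3 = 1. Minimum distance d = 1.

Enumerate all 2^2 = 4 messages m ∈ F_2^2.
For each, compute codeword c = mG in F_2^4, then tally its weight.
  m = 00 → c = 0000, weight = 0.
  m = 10 → c = 1011, weight = 3.
  m = 01 → c = 1010, weight = 2.
  m = 11 → c = 0001, weight = 1.
Tally weights:
  weight 0: 1 codewords.
  weight 1: 1 codewords.
  weight 2: 1 codewords.
  weight 3: 1 codewords.
Minimum distance d = smallest w > 0 with A_w > 0 = 1.
Sanity: Σ A_w = 4 = 2^2 = 4 ✓.


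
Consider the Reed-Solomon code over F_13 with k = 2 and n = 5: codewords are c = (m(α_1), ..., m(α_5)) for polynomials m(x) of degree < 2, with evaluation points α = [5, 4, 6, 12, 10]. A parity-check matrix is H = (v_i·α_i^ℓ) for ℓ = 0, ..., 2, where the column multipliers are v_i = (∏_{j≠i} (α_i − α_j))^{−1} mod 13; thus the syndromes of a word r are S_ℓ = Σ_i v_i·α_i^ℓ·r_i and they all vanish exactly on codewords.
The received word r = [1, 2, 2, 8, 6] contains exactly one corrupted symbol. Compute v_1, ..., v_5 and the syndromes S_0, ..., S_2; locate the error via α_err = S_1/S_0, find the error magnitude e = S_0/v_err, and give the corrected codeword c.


S = (3, 12, 9), error at position 2, error magnitude e = 2, c = [1, 0, 2, 8, 6].

Step 1: column multipliers v_i = (∏_{j≠i}(α_i − α_j))^{−1} mod 13.
  i = 1 (α = 5): (5−4)(5−6)(5−12)(5−10) = 1·(−1)·(−7)·(−5) = −35 ≡ 4, so v_1 = 4^{−1} = 10 (mod 13).
  i = 2 (α = 4): (4−5)(4−6)(4−12)(4−10) = (−1)·(−2)·(−8)·(−6) = 96 ≡ 5, so v_2 = 5^{−1} = 8 (mod 13).
  i = 3 (α = 6): (6−5)(6−4)(6−12)(6−10) = 1·2·(−6)·(−4) = 48 ≡ 9, so v_3 = 9^{−1} = 3 (mod 13).
  i = 4 (α = 12): (12−5)(12−4)(12−6)(12−10) = 7·8·6·2 = 672 ≡ 9, so v_4 = 9^{−1} = 3 (mod 13).
  i = 5 (α = 10): (10−5)(10−4)(10−6)(10−12) = 5·6·4·(−2) = −240 ≡ 7, so v_5 = 7^{−1} = 2 (mod 13).
  v = [10, 8, 3, 3, 2].
Step 2: syndromes of r = [1, 2, 2, 8, 6] (all sums mod 13).
  S_0 = Σ v_i r_i = 10·1 + 8·2 + 3·2 + 3·8 + 2·6 = 68 ≡ 3.
  S_1 = Σ v_i α_i r_i = 10·5·1 + 8·4·2 + 3·6·2 + 3·12·8 + 2·10·6 = 558 ≡ 12.
  α_i^2 mod 13 = [12, 3, 10, 1, 9].
  S_2 = Σ v_i α_i^2 r_i = 10·12·1 + 8·3·2 + 3·10·2 + 3·1·8 + 2·9·6 = 360 ≡ 9.
  S = (3, 12, 9) ≠ 0, so r is not a codeword (an error is present).
Step 3: locate the error. For a single error e at position i, S_ℓ = v_i·e·α_i^ℓ, so α_err = S_1/S_0.
  S_0^{−1} = 3^{−1} = 9 (mod 13), so α_err = 12·9 = 108 ≡ 4 = α_2. Error position i = 2.
  Consistency check: S_2/S_1 = 9·12 = 108 ≡ 4 = α_err ✓ (single-error assumption holds).
Step 4: error magnitude e = S_0/v_2 = S_0·∏_{j≠2}(α_2 − α_j) = 3·5 = 15 ≡ 2 (mod 13).
Step 5: correct position 2: c_2 = r_2 − e = 2 − 2 ≡ 0 (mod 13). Hence c = [1, 0, 2, 8, 6].
  Check: interpolating c through the α_i gives m(x) = 9 + 1·x (degree < 2) with m(α_i) = c_i for every i, so c is indeed a codeword.


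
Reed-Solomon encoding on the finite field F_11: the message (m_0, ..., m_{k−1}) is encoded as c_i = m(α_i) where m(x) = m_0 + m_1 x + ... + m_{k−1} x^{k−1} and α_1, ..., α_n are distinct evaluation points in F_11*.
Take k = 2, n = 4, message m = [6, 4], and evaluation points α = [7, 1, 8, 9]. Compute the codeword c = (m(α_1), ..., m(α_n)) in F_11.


c = [1, 10, 5, 9]

Message polynomial: m(x) = 6 + 4·x (mod 11).
For each evaluation point α_i, compute m(α_i) mod 11:
  α_1 = 7: Horner steps 4 → 1, so m(7) = 1.
  α_2 = 1: Horner steps 4 → 10, so m(1) = 10.
  α_3 = 8: Horner steps 4 → 5, so m(8) = 5.
  α_4 = 9: Horner steps 4 → 9, so m(9) = 9.
Codeword c = [1, 10, 5, 9] ∈ F_11^4.


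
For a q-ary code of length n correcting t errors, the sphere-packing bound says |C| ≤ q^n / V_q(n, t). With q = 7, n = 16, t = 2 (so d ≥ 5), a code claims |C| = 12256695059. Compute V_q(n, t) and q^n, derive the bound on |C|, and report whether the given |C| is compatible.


V_q(n, t) = 4417, q^n = 33232930569601, Hamming bound = 7523869270, |C| = 12256695059 > bound (violated).

Step 1: Compute V_q(n, t) = Σ_{j=0}^2 C(n, j) (q−1)^j.
  j = 0: C(16,0)·(6)^0 = 1·1 = 1.
  j = 1: C(16,1)·(6)^1 = 16·6 = 96.
  j = 2: C(16,2)·(6)^2 = 120·36 = 4320.
  V_q(n, t) = 1 + 96 + 4320 = 4417.
Step 2: q^n = 7^16 = 33232930569601.
Step 3: Hamming bound ⌊q^n / V_q(n,t)⌋ = ⌊33232930569601/4417⌋ = 7523869270.
Step 4: Compare |C| = 12256695059 to 7523869270: violated.
The claimed |C| lies above the Hamming bound, so no 7-ary code of length 16 with d ≥ 5 can have 12256695059 codewords.


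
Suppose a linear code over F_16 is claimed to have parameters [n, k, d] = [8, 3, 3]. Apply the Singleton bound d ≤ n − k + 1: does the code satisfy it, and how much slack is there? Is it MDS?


Singleton RHS = n − k + 1 = 6, slack = 3, bound satisfied, not MDS.

Singleton bound: d ≤ n − k + 1.
Here n = 8, k = 3, so n − k + 1 = 6.
Given d = 3, check d ≤ 6: YES.
Slack = (n − k + 1) − d = 3.
The code is NOT MDS (slack = 3 > 0).
Description: the claimed parameters are [8, 3, 3]_16; such a code would be non-MDS.


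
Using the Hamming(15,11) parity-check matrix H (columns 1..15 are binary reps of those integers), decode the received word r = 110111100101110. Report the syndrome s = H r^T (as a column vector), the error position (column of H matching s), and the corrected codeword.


s = (0, 1, 1, 0)^T, error position = 6, corrected codeword c = 110110100101110

Compute s = H r^T mod 2 one row at a time:
  s_1 = 0 + 0 + 1 + 0 + 1 + 1 + 1 + 0 = 4 ≡ 0 (mod 2).
  s_2 = 1 + 1 + 1 + 1 + 1 + 1 + 1 + 0 = 7 ≡ 1 (mod 2).
  s_3 = 1 + 0 + 1 + 1 + 1 + 0 + 1 + 0 = 5 ≡ 1 (mod 2).
  s_4 = 1 + 0 + 1 + 1 + 0 + 0 + 1 + 0 = 4 ≡ 0 (mod 2).
s = (0, 1, 1, 0)^T — this equals column 6 of H (binary 0110), so error is at position 6.
Correct: flip bit 6 of r = 110111100101110 to get c = 110110100101110.


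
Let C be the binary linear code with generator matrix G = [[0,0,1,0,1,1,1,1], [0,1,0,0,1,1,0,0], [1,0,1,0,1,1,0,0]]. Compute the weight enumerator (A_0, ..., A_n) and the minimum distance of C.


Weight distribution: A_0 = 1, A_3 = 3, A_4 = 2, A_5 = 1, A_6 = 1. Minimum distance d = 3.

Enumerate all 2^3 = 8 messages m ∈ F_2^3.
For each, compute codeword c = mG in F_2^8, then tally its weight.
  m = 000 → c = 00000000, weight = 0.
  m = 100 → c = 00101111, weight = 5.
  m = 010 → c = 01001100, weight = 3.
  m = 110 → c = 01100011, weight = 4.
  m = 001 → c = 10101100, weight = 4.
  m = 101 → c = 10000011, weight = 3.
  m = 011 → c = 11100000, weight = 3.
  m = 111 → c = 11001111, weight = 6.
Tally weights:
  weight 0: 1 codewords.
  weight 3: 3 codewords.
  weight 4: 2 codewords.
  weight 5: 1 codewords.
  weight 6: 1 codewords.
Minimum distance d = smallest w > 0 with A_w > 0 = 3.
Sanity: Σ A_w = 8 = 2^3 = 8 ✓.


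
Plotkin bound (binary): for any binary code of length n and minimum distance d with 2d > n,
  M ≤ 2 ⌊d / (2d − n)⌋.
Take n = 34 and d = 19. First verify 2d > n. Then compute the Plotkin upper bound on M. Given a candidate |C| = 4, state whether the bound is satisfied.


Plotkin bound M ≤ 8; given |C| = 4 ≤ bound (satisfied).

Check applicability: 2d = 38, n = 34.
2d − n = 4 > 0, so Plotkin applies.
Compute d/(2d−n) = 19/4 ≈ 4.7500.
⌊d/(2d−n)⌋ = 4.
Plotkin bound: M ≤ 2·4 = 8.
Given |C| = 4, check: satisfied.
This |C| is below the Plotkin bound.


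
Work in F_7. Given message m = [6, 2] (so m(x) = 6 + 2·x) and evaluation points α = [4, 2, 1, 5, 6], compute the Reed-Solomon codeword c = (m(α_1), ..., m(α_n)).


c = [0, 3, 1, 2, 4]

Message polynomial: m(x) = 6 + 2·x (mod 7).
For each evaluation point α_i, compute m(α_i) mod 7:
  α_1 = 4: Horner steps 2 → 0, so m(4) = 0.
  α_2 = 2: Horner steps 2 → 3, so m(2) = 3.
  α_3 = 1: Horner steps 2 → 1, so m(1) = 1.
  α_4 = 5: Horner steps 2 → 2, so m(5) = 2.
  α_5 = 6: Horner steps 2 → 4, so m(6) = 4.
Codeword c = [0, 3, 1, 2, 4] ∈ F_7^5.


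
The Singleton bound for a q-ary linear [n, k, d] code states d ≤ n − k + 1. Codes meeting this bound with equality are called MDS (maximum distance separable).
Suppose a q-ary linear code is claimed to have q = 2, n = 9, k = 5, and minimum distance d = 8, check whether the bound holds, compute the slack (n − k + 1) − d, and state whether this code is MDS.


Singleton RHS = n − k + 1 = 5, slack = -3, bound violated (no such code; not MDS).

Singleton bound: d ≤ n − k + 1.
Here n = 9, k = 5, so n − k + 1 = 5.
Given d = 8, check d ≤ 5: NO.
Slack = (n − k + 1) − d = -3.
The slack is negative: d = 8 exceeds n − k + 1 = 5 by 3, so the Singleton bound is violated and no linear [9, 5, 8]_2 code can exist. In particular it is not MDS (MDS requires d = n − k + 1 exactly).
Description: the claimed parameters are [9, 5, 8]_2; such a code would be impossible (violates the Singleton bound).


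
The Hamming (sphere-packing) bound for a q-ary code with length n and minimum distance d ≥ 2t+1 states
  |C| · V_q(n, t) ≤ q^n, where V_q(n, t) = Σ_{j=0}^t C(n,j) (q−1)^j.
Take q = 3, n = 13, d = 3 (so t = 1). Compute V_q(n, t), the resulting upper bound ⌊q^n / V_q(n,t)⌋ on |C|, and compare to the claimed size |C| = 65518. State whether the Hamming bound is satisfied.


V_q(n, t) = 27, q^n = 1594323, Hamming bound = 59049, |C| = 65518 > bound (violated).

Step 1: Compute V_q(n, t) = Σ_{j=0}^1 C(n, j) (q−1)^j.
  j = 0: C(13,0)·(2)^0 = 1·1 = 1.
  j = 1: C(13,1)·(2)^1 = 13·2 = 26.
  V_q(n, t) = 1 + 26 = 27.
Step 2: q^n = 3^13 = 1594323.
Step 3: Hamming bound ⌊q^n / V_q(n,t)⌋ = ⌊1594323/27⌋ = 59049.
Step 4: Compare |C| = 65518 to 59049: violated.
The claimed |C| lies above the Hamming bound, so no 3-ary code of length 13 with d ≥ 3 can have 65518 codewords.


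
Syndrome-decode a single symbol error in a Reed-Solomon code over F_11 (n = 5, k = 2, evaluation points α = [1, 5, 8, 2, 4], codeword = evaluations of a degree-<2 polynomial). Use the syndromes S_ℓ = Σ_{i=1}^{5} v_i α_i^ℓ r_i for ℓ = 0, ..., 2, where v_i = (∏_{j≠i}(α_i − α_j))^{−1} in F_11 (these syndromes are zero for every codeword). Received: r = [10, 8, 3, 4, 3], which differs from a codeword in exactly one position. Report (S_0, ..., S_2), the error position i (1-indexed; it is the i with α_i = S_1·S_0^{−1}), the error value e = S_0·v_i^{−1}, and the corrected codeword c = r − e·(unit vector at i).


S = (10, 3, 2), error at position 3, error magnitude e = 2, c = [10, 8, 1, 4, 3].

Step 1: column multipliers v_i = (∏_{j≠i}(α_i − α_j))^{−1} mod 11.
  i = 1 (α = 1): (1−5)(1−8)(1−2)(1−4) = (−4)·(−7)·(−1)·(−3) = 84 ≡ 7, so v_1 = 7^{−1} = 8 (mod 11).
  i = 2 (α = 5): (5−1)(5−8)(5−2)(5−4) = 4·(−3)·3·1 = −36 ≡ 8, so v_2 = 8^{−1} = 7 (mod 11).
  i = 3 (α = 8): (8−1)(8−5)(8−2)(8−4) = 7·3·6·4 = 504 ≡ 9, so v_3 = 9^{−1} = 5 (mod 11).
  i = 4 (α = 2): (2−1)(2−5)(2−8)(2−4) = 1·(−3)·(−6)·(−2) = −36 ≡ 8, so v_4 = 8^{−1} = 7 (mod 11).
  i = 5 (α = 4): (4−1)(4−5)(4−8)(4−2) = 3·(−1)·(−4)·2 = 24 ≡ 2, so v_5 = 2^{−1} = 6 (mod 11).
  v = [8, 7, 5, 7, 6].
Step 2: syndromes of r = [10, 8, 3, 4, 3] (all sums mod 11).
  S_0 = Σ v_i r_i = 8·10 + 7·8 + 5·3 + 7·4 + 6·3 = 197 ≡ 10.
  S_1 = Σ v_i α_i r_i = 8·1·10 + 7·5·8 + 5·8·3 + 7·2·4 + 6·4·3 = 608 ≡ 3.
  α_i^2 mod 11 = [1, 3, 9, 4, 5].
  S_2 = Σ v_i α_i^2 r_i = 8·1·10 + 7·3·8 + 5·9·3 + 7·4·4 + 6·5·3 = 585 ≡ 2.
  S = (10, 3, 2) ≠ 0, so r is not a codeword (an error is present).
Step 3: locate the error. For a single error e at position i, S_ℓ = v_i·e·α_i^ℓ, so α_err = S_1/S_0.
  S_0^{−1} = 10^{−1} = 10 (mod 11), so α_err = 3·10 = 30 ≡ 8 = α_3. Error position i = 3.
  Consistency check: S_2/S_1 = 2·4 = 8 ≡ 8 = α_err ✓ (single-error assumption holds).
Step 4: error magnitude e = S_0/v_3 = S_0·∏_{j≠3}(α_3 − α_j) = 10·9 = 90 ≡ 2 (mod 11).
Step 5: correct position 3: c_3 = r_3 − e = 3 − 2 ≡ 1 (mod 11). Hence c = [10, 8, 1, 4, 3].
  Check: interpolating c through the α_i gives m(x) = 5 + 5·x (degree < 2) with m(α_i) = c_i for every i, so c is indeed a codeword.


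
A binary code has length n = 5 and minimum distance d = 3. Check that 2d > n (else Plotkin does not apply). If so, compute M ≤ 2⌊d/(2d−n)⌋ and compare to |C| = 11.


Plotkin bound M ≤ 6; given |C| = 11 > bound (violated).

Check applicability: 2d = 6, n = 5.
2d − n = 1 > 0, so Plotkin applies.
Compute d/(2d−n) = 3/1 ≈ 3.0000.
⌊d/(2d−n)⌋ = 3.
Plotkin bound: M ≤ 2·3 = 6.
Given |C| = 11, check: VIOLATED.
This |C| is above the Plotkin bound, so no binary code with n = 5, d = 3 and 11 codewords exists.


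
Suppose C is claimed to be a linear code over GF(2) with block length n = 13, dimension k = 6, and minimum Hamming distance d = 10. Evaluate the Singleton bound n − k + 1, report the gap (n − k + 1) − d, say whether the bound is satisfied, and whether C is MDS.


Singleton RHS = n − k + 1 = 8, slack = -2, bound violated (no such code; not MDS).

Singleton bound: d ≤ n − k + 1.
Here n = 13, k = 6, so n − k + 1 = 8.
Given d = 10, check d ≤ 8: NO.
Slack = (n − k + 1) − d = -2.
The slack is negative: d = 10 exceeds n − k + 1 = 8 by 2, so the Singleton bound is violated and no linear [13, 6, 10]_2 code can exist. In particular it is not MDS (MDS requires d = n − k + 1 exactly).
Description: the claimed parameters are [13, 6, 10]_2; such a code would be impossible (violates the Singleton bound).


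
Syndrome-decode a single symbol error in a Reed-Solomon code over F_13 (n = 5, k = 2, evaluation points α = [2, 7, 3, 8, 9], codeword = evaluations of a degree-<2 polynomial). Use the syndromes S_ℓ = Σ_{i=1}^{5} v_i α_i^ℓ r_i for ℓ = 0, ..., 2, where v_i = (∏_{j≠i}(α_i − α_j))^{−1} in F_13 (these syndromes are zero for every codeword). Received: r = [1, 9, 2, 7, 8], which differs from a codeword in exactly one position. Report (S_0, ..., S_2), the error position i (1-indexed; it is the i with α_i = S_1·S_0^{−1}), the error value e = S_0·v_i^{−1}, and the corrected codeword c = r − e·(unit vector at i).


S = (3, 8, 4), error at position 2, error magnitude e = 3, c = [1, 6, 2, 7, 8].

Step 1: column multipliers v_i = (∏_{j≠i}(α_i − α_j))^{−1} mod 13.
  i = 1 (α = 2): (2−7)(2−3)(2−8)(2−9) = (−5)·(−1)·(−6)·(−7) = 210 ≡ 2, so v_1 = 2^{−1} = 7 (mod 13).
  i = 2 (α = 7): (7−2)(7−3)(7−8)(7−9) = 5·4·(−1)·(−2) = 40 ≡ 1, so v_2 = 1^{−1} = 1 (mod 13).
  i = 3 (α = 3): (3−2)(3−7)(3−8)(3−9) = 1·(−4)·(−5)·(−6) = −120 ≡ 10, so v_3 = 10^{−1} = 4 (mod 13).
  i = 4 (α = 8): (8−2)(8−7)(8−3)(8−9) = 6·1·5·(−1) = −30 ≡ 9, so v_4 = 9^{−1} = 3 (mod 13).
  i = 5 (α = 9): (9−2)(9−7)(9−3)(9−8) = 7·2·6·1 = 84 ≡ 6, so v_5 = 6^{−1} = 11 (mod 13).
  v = [7, 1, 4, 3, 11].
Step 2: syndromes of r = [1, 9, 2, 7, 8] (all sums mod 13).
  S_0 = Σ v_i r_i = 7·1 + 1·9 + 4·2 + 3·7 + 11·8 = 133 ≡ 3.
  S_1 = Σ v_i α_i r_i = 7·2·1 + 1·7·9 + 4·3·2 + 3·8·7 + 11·9·8 = 1061 ≡ 8.
  α_i^2 mod 13 = [4, 10, 9, 12, 3].
  S_2 = Σ v_i α_i^2 r_i = 7·4·1 + 1·10·9 + 4·9·2 + 3·12·7 + 11·3·8 = 706 ≡ 4.
  S = (3, 8, 4) ≠ 0, so r is not a codeword (an error is present).
Step 3: locate the error. For a single error e at position i, S_ℓ = v_i·e·α_i^ℓ, so α_err = S_1/S_0.
  S_0^{−1} = 3^{−1} = 9 (mod 13), so α_err = 8·9 = 72 ≡ 7 = α_2. Error position i = 2.
  Consistency check: S_2/S_1 = 4·5 = 20 ≡ 7 = α_err ✓ (single-error assumption holds).
Step 4: error magnitude e = S_0/v_2 = S_0·∏_{j≠2}(α_2 − α_j) = 3·1 = 3 ≡ 3 (mod 13).
Step 5: correct position 2: c_2 = r_2 − e = 9 − 3 ≡ 6 (mod 13). Hence c = [1, 6, 2, 7, 8].
  Check: interpolating c through the α_i gives m(x) = 12 + 1·x (degree < 2) with m(α_i) = c_i for every i, so c is indeed a codeword.


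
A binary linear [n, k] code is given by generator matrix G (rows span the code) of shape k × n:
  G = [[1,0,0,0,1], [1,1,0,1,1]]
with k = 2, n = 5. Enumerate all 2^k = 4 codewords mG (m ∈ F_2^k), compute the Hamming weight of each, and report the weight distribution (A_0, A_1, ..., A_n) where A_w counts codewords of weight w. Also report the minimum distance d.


Weight distribution: A_0 = 1, A_2 = 2, A_4 = 1. Minimum distance d = 2.

Enumerate all 2^2 = 4 messages m ∈ F_2^2.
For each, compute codeword c = mG in F_2^5, then tally its weight.
  m = 00 → c = 00000, weight = 0.
  m = 10 → c = 10001, weight = 2.
  m = 01 → c = 11011, weight = 4.
  m = 11 → c = 01010, weight = 2.
Tally weights:
  weight 0: 1 codewords.
  weight 2: 2 codewords.
  weight 4: 1 codewords.
Minimum distance d = smallest w > 0 with A_w > 0 = 2.
Sanity: Σ A_w = 4 = 2^2 = 4 ✓.


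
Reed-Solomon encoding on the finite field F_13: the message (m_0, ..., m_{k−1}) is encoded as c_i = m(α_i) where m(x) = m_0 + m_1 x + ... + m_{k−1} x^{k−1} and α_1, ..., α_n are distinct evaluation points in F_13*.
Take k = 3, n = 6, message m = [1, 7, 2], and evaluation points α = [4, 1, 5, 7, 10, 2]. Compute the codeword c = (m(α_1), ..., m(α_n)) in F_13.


c = [9, 10, 8, 5, 11, 10]

Message polynomial: m(x) = 1 + 7·x + 2·x^2 (mod 13).
For each evaluation point α_i, compute m(α_i) mod 13:
  α_1 = 4: Horner steps 2 → 2 → 9, so m(4) = 9.
  α_2 = 1: Horner steps 2 → 9 → 10, so m(1) = 10.
  α_3 = 5: Horner steps 2 → 4 → 8, so m(5) = 8.
  α_4 = 7: Horner steps 2 → 8 → 5, so m(7) = 5.
  α_5 = 10: Horner steps 2 → 1 → 11, so m(10) = 11.
  α_6 = 2: Horner steps 2 → 11 → 10, so m(2) = 10.
Codeword c = [9, 10, 8, 5, 11, 10] ∈ F_13^6.


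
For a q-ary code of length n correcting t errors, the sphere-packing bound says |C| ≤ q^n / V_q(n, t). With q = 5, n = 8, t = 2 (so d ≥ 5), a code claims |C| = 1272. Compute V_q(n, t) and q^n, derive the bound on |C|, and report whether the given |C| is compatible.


V_q(n, t) = 481, q^n = 390625, Hamming bound = 812, |C| = 1272 > bound (violated).

Step 1: Compute V_q(n, t) = Σ_{j=0}^2 C(n, j) (q−1)^j.
  j = 0: C(8,0)·(4)^0 = 1·1 = 1.
  j = 1: C(8,1)·(4)^1 = 8·4 = 32.
  j = 2: C(8,2)·(4)^2 = 28·16 = 448.
  V_q(n, t) = 1 + 32 + 448 = 481.
Step 2: q^n = 5^8 = 390625.
Step 3: Hamming bound ⌊q^n / V_q(n,t)⌋ = ⌊390625/481⌋ = 812.
Step 4: Compare |C| = 1272 to 812: violated.
The claimed |C| lies above the Hamming bound, so no 5-ary code of length 8 with d ≥ 5 can have 1272 codewords.


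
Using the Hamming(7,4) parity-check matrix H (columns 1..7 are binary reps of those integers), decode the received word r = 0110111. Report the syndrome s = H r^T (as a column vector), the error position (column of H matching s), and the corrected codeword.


s = (1, 0, 1)^T, error position = 5, corrected codeword c = 0110011

Compute s = H r^T mod 2 one row at a time:
  s_1 = 0 + 1 + 1 + 1 = 3 ≡ 1 (mod 2).
  s_2 = 1 + 1 + 1 + 1 = 4 ≡ 0 (mod 2).
  s_3 = 0 + 1 + 1 + 1 = 3 ≡ 1 (mod 2).
s = (1, 0, 1)^T — this equals column 5 of H (binary 101), so error is at position 5.
Correct: flip bit 5 of r = 0110111 to get c = 0110011.


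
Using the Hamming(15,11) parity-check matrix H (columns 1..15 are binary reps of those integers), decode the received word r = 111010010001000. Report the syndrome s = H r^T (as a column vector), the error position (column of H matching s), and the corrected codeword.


s = (0, 0, 0, 1)^T, error position = 1, corrected codeword c = 011010010001000

Compute s = H r^T mod 2 one row at a time:
  s_1 = 1 + 0 + 0 + 0 + 1 + 0 + 0 + 0 = 2 ≡ 0 (mod 2).
  s_2 = 0 + 1 + 0 + 0 + 1 + 0 + 0 + 0 = 2 ≡ 0 (mod 2).
  s_3 = 1 + 1 + 0 + 0 + 0 + 0 + 0 + 0 = 2 ≡ 0 (mod 2).
  s_4 = 1 + 1 + 1 + 0 + 0 + 0 + 0 + 0 = 3 ≡ 1 (mod 2).
s = (0, 0, 0, 1)^T — this equals column 1 of H (binary 0001), so error is at position 1.
Correct: flip bit 1 of r = 111010010001000 to get c = 011010010001000.


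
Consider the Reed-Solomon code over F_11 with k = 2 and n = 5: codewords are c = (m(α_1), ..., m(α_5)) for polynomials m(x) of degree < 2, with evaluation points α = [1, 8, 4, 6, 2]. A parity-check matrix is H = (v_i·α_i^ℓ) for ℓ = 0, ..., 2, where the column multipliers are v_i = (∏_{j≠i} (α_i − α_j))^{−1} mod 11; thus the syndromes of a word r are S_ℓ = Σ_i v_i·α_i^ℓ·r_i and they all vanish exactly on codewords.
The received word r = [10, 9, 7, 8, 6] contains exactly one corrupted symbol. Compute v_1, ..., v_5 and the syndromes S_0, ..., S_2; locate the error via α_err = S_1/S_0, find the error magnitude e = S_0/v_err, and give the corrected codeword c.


S = (9, 9, 9), error at position 1, error magnitude e = 10, c = [0, 9, 7, 8, 6].

Step 1: column multipliers v_i = (∏_{j≠i}(α_i − α_j))^{−1} mod 11.
  i = 1 (α = 1): (1−8)(1−4)(1−6)(1−2) = (−7)·(−3)·(−5)·(−1) = 105 ≡ 6, so v_1 = 6^{−1} = 2 (mod 11).
  i = 2 (α = 8): (8−1)(8−4)(8−6)(8−2) = 7·4·2·6 = 336 ≡ 6, so v_2 = 6^{−1} = 2 (mod 11).
  i = 3 (α = 4): (4−1)(4−8)(4−6)(4−2) = 3·(−4)·(−2)·2 = 48 ≡ 4, so v_3 = 4^{−1} = 3 (mod 11).
  i = 4 (α = 6): (6−1)(6−8)(6−4)(6−2) = 5·(−2)·2·4 = −80 ≡ 8, so v_4 = 8^{−1} = 7 (mod 11).
  i = 5 (α = 2): (2−1)(2−8)(2−4)(2−6) = 1·(−6)·(−2)·(−4) = −48 ≡ 7, so v_5 = 7^{−1} = 8 (mod 11).
  v = [2, 2, 3, 7, 8].
Step 2: syndromes of r = [10, 9, 7, 8, 6] (all sums mod 11).
  S_0 = Σ v_i r_i = 2·10 + 2·9 + 3·7 + 7·8 + 8·6 = 163 ≡ 9.
  S_1 = Σ v_i α_i r_i = 2·1·10 + 2·8·9 + 3·4·7 + 7·6·8 + 8·2·6 = 680 ≡ 9.
  α_i^2 mod 11 = [1, 9, 5, 3, 4].
  S_2 = Σ v_i α_i^2 r_i = 2·1·10 + 2·9·9 + 3·5·7 + 7·3·8 + 8·4·6 = 647 ≡ 9.
  S = (9, 9, 9) ≠ 0, so r is not a codeword (an error is present).
Step 3: locate the error. For a single error e at position i, S_ℓ = v_i·e·α_i^ℓ, so α_err = S_1/S_0.
  S_0^{−1} = 9^{−1} = 5 (mod 11), so α_err = 9·5 = 45 ≡ 1 = α_1. Error position i = 1.
  Consistency check: S_2/S_1 = 9·5 = 45 ≡ 1 = α_err ✓ (single-error assumption holds).
Step 4: error magnitude e = S_0/v_1 = S_0·∏_{j≠1}(α_1 − α_j) = 9·6 = 54 ≡ 10 (mod 11).
Step 5: correct position 1: c_1 = r_1 − e = 10 − 10 ≡ 0 (mod 11). Hence c = [0, 9, 7, 8, 6].
  Check: interpolating c through the α_i gives m(x) = 5 + 6·x (degree < 2) with m(α_i) = c_i for every i, so c is indeed a codeword.


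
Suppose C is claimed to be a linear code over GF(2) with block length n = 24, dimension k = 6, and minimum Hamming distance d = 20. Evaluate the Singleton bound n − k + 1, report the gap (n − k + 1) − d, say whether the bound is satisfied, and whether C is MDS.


Singleton RHS = n − k + 1 = 19, slack = -1, bound violated (no such code; not MDS).

Singleton bound: d ≤ n − k + 1.
Here n = 24, k = 6, so n − k + 1 = 19.
Given d = 20, check d ≤ 19: NO.
Slack = (n − k + 1) − d = -1.
The slack is negative: d = 20 exceeds n − k + 1 = 19 by 1, so the Singleton bound is violated and no linear [24, 6, 20]_2 code can exist. In particular it is not MDS (MDS requires d = n − k + 1 exactly).
Description: the claimed parameters are [24, 6, 20]_2; such a code would be impossible (violates the Singleton bound).


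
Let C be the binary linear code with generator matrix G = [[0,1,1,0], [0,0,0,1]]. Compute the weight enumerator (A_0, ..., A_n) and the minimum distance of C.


Weight distribution: A_0 = 1, A_1 = 1, A_2 = 1, A_3 = 1. Minimum distance d = 1.

Enumerate all 2^2 = 4 messages m ∈ F_2^2.
For each, compute codeword c = mG in F_2^4, then tally its weight.
  m = 00 → c = 0000, weight = 0.
  m = 10 → c = 0110, weight = 2.
  m = 01 → c = 0001, weight = 1.
  m = 11 → c = 0111, weight = 3.
Tally weights:
  weight 0: 1 codewords.
  weight 1: 1 codewords.
  weight 2: 1 codewords.
  weight 3: 1 codewords.
Minimum distance d = smallest w > 0 with A_w > 0 = 1.
Sanity: Σ A_w = 4 = 2^2 = 4 ✓.


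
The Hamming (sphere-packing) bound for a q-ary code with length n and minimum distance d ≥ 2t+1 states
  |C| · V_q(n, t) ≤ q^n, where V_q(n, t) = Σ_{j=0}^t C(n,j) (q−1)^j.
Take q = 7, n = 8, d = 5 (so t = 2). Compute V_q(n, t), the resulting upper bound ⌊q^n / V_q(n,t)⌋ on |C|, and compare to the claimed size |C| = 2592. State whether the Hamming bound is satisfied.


V_q(n, t) = 1057, q^n = 5764801, Hamming bound = 5453, |C| = 2592 ≤ bound (satisfied).

Step 1: Compute V_q(n, t) = Σ_{j=0}^2 C(n, j) (q−1)^j.
  j = 0: C(8,0)·(6)^0 = 1·1 = 1.
  j = 1: C(8,1)·(6)^1 = 8·6 = 48.
  j = 2: C(8,2)·(6)^2 = 28·36 = 1008.
  V_q(n, t) = 1 + 48 + 1008 = 1057.
Step 2: q^n = 7^8 = 5764801.
Step 3: Hamming bound ⌊q^n / V_q(n,t)⌋ = ⌊5764801/1057⌋ = 5453.
Step 4: Compare |C| = 2592 to 5453: satisfied.
The claimed |C| lies below the Hamming bound.
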